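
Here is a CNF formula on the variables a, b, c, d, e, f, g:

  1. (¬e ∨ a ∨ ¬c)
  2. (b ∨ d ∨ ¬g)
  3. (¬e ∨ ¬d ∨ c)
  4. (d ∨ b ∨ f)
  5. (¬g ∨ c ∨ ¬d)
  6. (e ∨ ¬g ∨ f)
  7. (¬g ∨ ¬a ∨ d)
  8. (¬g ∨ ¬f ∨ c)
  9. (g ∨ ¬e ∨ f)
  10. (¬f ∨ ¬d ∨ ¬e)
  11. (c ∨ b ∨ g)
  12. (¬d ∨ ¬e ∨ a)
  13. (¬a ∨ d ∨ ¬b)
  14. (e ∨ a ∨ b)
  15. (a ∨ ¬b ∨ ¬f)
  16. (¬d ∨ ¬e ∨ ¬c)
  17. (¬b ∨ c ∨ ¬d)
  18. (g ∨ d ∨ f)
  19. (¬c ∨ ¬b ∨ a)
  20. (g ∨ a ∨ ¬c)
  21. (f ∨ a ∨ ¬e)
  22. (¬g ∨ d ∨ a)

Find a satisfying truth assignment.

a = True, b = True, c = True, d = True, e = False, f = False, g = False

Set a = True and propagate.
Try b = True.
  then d is forced to True.
  then c is forced to True.
  then e is forced to False.
The remaining clauses are satisfied by f = False, g = False.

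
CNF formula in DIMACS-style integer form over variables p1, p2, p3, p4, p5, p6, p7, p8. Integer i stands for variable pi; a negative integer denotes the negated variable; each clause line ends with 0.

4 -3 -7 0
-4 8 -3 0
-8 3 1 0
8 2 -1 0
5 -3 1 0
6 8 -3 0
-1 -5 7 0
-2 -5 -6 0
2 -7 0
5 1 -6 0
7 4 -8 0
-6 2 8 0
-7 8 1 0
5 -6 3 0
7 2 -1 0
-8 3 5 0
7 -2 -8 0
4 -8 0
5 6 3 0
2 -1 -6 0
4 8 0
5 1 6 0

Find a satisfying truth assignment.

p1 = 0, p2 = 1, p3 = 0, p4 = 1, p5 = 1, p6 = 0, p7 = 0, p8 = 0

Check each clause:
  1. (¬p3 ∨ ¬p7 ∨ p4) — ¬p7 is true.
  2. (p8 ∨ ¬p4 ∨ ¬p3) — ¬p3 is true.
  3. (p1 ∨ ¬p8 ∨ p3) — ¬p8 is true.
  4. (p2 ∨ ¬p1 ∨ p8) — p2 is true.
  5. (p5 ∨ ¬p3 ∨ p1) — ¬p3 is true.
  6. (¬p3 ∨ p6 ∨ p8) — ¬p3 is true.
  7. (¬p5 ∨ ¬p1 ∨ p7) — ¬p1 is true.
  8. (¬p2 ∨ ¬p6 ∨ ¬p5) — ¬p6 is true.
  9. (p2 ∨ ¬p7) — ¬p7 is true.
  10. (p1 ∨ ¬p6 ∨ p5) — ¬p6 is true.
  11. (p7 ∨ p4 ∨ ¬p8) — ¬p8 is true.
  12. (p8 ∨ p2 ∨ ¬p6) — ¬p6 is true.
  13. (p8 ∨ p1 ∨ ¬p7) — ¬p7 is true.
  14. (p3 ∨ p5 ∨ ¬p6) — ¬p6 is true.
  15. (¬p1 ∨ p2 ∨ p7) — p2 is true.
  16. (¬p8 ∨ p3 ∨ p5) — ¬p8 is true.
  17. (p7 ∨ ¬p2 ∨ ¬p8) — ¬p8 is true.
  18. (¬p8 ∨ p4) — ¬p8 is true.
  19. (p6 ∨ p3 ∨ p5) — p5 is true.
  20. (¬p1 ∨ ¬p6 ∨ p2) — ¬p6 is true.
  21. (p4 ∨ p8) — p4 is true.
  22. (p5 ∨ p1 ∨ p6) — p5 is true.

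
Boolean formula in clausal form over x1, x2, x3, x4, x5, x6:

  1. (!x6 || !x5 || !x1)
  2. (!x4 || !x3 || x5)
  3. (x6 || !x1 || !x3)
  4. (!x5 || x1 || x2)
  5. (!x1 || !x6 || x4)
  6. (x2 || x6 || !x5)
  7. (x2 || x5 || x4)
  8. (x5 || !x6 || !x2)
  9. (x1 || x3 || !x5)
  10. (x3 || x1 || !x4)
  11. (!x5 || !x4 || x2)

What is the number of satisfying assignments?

12

Case analysis on x5 and x1:
  x5=T, x1=T: remaining (x2,x3,x4,x6) ∈ {(T,F,F,F); (T,F,T,F)} — 2.
  x5=T, x1=F: remaining (x2,x3,x4,x6) ∈ {(T,T,F,F); (T,T,F,T); (T,T,T,F); (T,T,T,T)} — 4.
  x5=F, x1=T: remaining (x2,x3,x4,x6) ∈ {(F,F,T,F); (F,F,T,T); (T,F,F,F); (T,F,T,F)} — 4.
  x5=F, x1=F: remaining (x2,x3,x4,x6) ∈ {(T,F,F,F); (T,T,F,F)} — 2.
Total: 2 + 4 + 4 + 2 = 12.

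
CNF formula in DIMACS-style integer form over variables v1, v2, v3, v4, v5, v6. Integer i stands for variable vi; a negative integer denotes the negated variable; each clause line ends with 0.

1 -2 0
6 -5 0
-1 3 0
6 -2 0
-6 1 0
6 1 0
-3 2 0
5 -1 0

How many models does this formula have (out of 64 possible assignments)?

2

Satisfying assignments:
  v1=1 v2=1 v3=1 v4=0 v5=1 v6=1
  v1=1 v2=1 v3=1 v4=1 v5=1 v6=1
Count: 2.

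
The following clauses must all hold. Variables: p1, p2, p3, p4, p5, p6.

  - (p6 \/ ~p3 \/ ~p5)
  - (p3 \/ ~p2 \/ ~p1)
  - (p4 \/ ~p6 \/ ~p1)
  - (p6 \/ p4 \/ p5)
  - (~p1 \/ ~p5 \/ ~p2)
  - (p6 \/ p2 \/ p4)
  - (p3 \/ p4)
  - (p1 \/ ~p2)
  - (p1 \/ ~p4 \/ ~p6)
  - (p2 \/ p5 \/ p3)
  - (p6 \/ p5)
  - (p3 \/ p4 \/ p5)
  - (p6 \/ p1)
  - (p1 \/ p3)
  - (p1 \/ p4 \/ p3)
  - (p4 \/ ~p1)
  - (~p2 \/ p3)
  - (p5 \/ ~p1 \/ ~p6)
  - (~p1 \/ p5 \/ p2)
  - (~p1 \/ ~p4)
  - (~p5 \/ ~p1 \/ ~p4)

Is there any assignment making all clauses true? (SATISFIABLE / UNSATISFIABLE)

SATISFIABLE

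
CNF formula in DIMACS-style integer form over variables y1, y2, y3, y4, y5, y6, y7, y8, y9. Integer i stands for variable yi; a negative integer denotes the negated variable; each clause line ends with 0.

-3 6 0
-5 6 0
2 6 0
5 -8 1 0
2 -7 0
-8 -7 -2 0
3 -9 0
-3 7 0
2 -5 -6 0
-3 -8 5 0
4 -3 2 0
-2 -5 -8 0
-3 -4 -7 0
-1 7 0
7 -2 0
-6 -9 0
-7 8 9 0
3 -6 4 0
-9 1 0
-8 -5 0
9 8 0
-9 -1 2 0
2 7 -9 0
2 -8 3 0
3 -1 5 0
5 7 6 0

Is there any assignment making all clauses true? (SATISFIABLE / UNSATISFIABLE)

UNSATISFIABLE

y2 = True:
  propagation gives y7=True, y8=False, y9=True, y3=True; an empty clause results — contradiction.
y2 = False:
  propagation gives y6=True, y7=False, y3=False, y9=False; an empty clause results — contradiction.
Every branch closes, so no satisfying assignment exists.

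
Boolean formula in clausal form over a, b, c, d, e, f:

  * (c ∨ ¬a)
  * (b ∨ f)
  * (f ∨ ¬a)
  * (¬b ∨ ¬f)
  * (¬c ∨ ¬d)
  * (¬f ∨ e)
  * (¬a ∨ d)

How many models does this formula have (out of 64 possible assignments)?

Split on f, then a.
  f=T, a=T: a clause becomes empty — 0.
  f=T, a=F: remaining (b,c,d,e) ∈ {(F,F,F,T); (F,F,T,T); (F,T,F,T)} — 3.
  f=F, a=T: a clause becomes empty — 0.
  f=F, a=F: e free; 3 ways for (b,c,d) × 2^1 = 6.
Total: 0 + 3 + 0 + 6 = 9.

9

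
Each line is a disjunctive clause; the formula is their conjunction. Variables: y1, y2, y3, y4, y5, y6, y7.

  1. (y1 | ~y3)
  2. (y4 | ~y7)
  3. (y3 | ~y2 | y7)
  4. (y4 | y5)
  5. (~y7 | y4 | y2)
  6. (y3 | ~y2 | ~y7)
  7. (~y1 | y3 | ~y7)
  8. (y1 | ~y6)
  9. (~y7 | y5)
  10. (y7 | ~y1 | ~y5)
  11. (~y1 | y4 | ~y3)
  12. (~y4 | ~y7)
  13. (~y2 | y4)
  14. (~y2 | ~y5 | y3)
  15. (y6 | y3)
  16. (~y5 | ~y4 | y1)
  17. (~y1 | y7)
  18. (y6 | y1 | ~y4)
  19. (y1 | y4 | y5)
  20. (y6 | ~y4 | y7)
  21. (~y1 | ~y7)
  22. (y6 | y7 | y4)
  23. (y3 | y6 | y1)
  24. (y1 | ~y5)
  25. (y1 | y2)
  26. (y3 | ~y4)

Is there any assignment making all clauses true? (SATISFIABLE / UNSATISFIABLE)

y1 = True:
  propagation gives y7=True; an empty clause results — contradiction.
y1 = False:
  propagation gives y3=False, y6=False; an empty clause results — contradiction.
Every branch closes, so no satisfying assignment exists.

UNSATISFIABLE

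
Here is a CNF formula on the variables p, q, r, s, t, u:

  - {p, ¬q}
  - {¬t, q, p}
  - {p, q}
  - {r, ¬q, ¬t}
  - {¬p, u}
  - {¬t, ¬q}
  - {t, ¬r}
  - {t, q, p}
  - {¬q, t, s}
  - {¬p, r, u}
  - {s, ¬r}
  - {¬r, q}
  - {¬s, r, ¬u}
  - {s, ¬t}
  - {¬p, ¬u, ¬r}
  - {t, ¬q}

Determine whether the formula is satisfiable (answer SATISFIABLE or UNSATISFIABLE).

Set p = True and propagate.
  then u is forced to True.
  then r is forced to False.
  then s is forced to False.
  then t is forced to False.
  then q is forced to False.
So p=True, q=False, r=False, s=False, t=False, u=True is a satisfying assignment.

SATISFIABLE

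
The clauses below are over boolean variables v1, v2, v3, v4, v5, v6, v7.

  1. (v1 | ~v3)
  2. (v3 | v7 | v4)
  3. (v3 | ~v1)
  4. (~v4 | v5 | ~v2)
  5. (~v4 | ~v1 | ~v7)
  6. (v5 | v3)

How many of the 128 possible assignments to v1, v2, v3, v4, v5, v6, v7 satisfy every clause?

Split on v3, then v1.
  v3=T, v1=T: v6 free; 11 ways for (v2,v4,v5,v7) × 2^1 = 22.
  v3=T, v1=F: a clause becomes empty — 0.
  v3=F, v1=T: a clause becomes empty — 0.
  v3=F, v1=F: v2, v6 free; 3 ways for (v4,v5,v7) × 2^2 = 12.
Total: 22 + 0 + 0 + 12 = 34.

34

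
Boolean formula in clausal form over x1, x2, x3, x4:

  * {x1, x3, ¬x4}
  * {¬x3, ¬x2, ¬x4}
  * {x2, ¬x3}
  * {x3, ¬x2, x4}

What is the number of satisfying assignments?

6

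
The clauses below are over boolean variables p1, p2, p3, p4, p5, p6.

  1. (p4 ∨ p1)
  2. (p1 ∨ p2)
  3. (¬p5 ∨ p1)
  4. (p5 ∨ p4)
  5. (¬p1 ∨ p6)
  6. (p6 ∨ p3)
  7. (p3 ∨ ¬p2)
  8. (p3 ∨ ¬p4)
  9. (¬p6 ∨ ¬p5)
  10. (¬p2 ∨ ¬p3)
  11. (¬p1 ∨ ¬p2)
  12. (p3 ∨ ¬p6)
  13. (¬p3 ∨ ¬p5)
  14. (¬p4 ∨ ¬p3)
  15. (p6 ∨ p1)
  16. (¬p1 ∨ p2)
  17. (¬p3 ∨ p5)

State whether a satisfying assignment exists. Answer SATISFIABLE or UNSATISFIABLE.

p3 = True:
  propagation gives p2=False, p1=True; an empty clause results — contradiction.
p3 = False:
  propagation gives p6=True; an empty clause results — contradiction.
Every branch closes, so no satisfying assignment exists.

UNSATISFIABLE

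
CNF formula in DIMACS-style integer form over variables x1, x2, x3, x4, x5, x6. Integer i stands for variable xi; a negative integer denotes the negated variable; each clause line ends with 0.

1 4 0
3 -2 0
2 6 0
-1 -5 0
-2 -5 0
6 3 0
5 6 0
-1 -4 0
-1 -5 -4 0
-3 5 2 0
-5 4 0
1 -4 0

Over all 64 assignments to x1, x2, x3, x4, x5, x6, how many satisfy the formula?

2

Satisfying assignments:
  x1=T x2=F x3=F x4=F x5=F x6=T
  x1=T x2=T x3=T x4=F x5=F x6=T
That's 2 in total.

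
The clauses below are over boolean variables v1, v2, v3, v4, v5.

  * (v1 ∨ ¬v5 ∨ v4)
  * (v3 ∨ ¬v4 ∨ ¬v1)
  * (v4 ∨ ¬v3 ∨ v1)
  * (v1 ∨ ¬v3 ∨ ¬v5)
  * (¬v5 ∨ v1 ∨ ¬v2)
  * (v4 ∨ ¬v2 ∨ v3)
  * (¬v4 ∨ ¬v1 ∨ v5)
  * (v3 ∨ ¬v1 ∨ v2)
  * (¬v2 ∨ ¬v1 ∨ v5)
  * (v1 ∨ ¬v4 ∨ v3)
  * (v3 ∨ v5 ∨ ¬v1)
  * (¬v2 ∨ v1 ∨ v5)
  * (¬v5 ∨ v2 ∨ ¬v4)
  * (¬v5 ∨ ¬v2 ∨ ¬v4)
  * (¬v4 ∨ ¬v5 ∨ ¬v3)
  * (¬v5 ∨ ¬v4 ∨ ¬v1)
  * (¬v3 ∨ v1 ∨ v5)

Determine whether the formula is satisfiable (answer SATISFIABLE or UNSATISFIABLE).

Try v1 = True.
Try v2 = False.
  then v3 is forced to True.
For the remaining variables, v4 = False, v5 = True works.
So v1 = T, v2 = F, v3 = T, v4 = F, v5 = T is a satisfying assignment.

SATISFIABLE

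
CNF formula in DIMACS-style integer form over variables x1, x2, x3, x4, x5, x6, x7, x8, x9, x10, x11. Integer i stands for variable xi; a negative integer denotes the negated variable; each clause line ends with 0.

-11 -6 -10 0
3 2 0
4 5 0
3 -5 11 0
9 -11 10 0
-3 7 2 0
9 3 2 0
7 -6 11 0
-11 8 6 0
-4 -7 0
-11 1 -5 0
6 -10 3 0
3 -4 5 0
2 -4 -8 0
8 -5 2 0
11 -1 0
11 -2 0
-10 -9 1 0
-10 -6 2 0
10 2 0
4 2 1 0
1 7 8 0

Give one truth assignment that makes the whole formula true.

x1 = T, x2 = F, x3 = T, x4 = F, x5 = T, x6 = F, x7 = T, x8 = T, x9 = T, x10 = T, x11 = T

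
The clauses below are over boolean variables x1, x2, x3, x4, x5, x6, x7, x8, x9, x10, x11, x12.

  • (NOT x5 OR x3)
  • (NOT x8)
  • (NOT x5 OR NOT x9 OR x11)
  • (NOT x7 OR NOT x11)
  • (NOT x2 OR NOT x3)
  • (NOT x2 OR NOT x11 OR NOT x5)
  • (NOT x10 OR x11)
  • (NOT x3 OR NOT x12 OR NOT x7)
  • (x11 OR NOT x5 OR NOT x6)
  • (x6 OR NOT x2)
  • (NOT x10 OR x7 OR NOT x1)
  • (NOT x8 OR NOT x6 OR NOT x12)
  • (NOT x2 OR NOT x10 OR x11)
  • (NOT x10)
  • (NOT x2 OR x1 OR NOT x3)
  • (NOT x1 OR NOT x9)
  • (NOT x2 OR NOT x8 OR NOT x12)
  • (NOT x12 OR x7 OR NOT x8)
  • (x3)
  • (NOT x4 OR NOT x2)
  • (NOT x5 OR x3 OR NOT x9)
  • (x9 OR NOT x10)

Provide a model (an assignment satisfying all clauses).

x1=False, x2=False, x3=True, x4=True, x5=False, x6=True, x7=False, x8=False, x9=False, x10=False, x11=False, x12=True

Check each clause:
  1. (x3 OR NOT x5) — x3 is true.
  2. (NOT x8) — NOT x8 is true.
  3. (x11 OR NOT x9 OR NOT x5) — NOT x5 is true.
  4. (NOT x11 OR NOT x7) — NOT x7 is true.
  5. (NOT x2 OR NOT x3) — NOT x2 is true.
  6. (NOT x5 OR NOT x2 OR NOT x11) — NOT x5 is true.
  7. (x11 OR NOT x10) — NOT x10 is true.
  8. (NOT x7 OR NOT x3 OR NOT x12) — NOT x7 is true.
  9. (NOT x5 OR x11 OR NOT x6) — NOT x5 is true.
  10. (NOT x2 OR x6) — x6 is true.
  11. (NOT x1 OR x7 OR NOT x10) — NOT x1 is true.
  12. (NOT x8 OR NOT x12 OR NOT x6) — NOT x8 is true.
  13. (x11 OR NOT x2 OR NOT x10) — NOT x10 is true.
  14. (NOT x10) — NOT x10 is true.
  15. (x1 OR NOT x3 OR NOT x2) — NOT x2 is true.
  16. (NOT x9 OR NOT x1) — NOT x1 is true.
  17. (NOT x2 OR NOT x8 OR NOT x12) — NOT x8 is true.
  18. (NOT x8 OR NOT x12 OR x7) — NOT x8 is true.
  19. (x3) — x3 is true.
  20. (NOT x2 OR NOT x4) — NOT x2 is true.
  21. (NOT x5 OR x3 OR NOT x9) — x3 is true.
  22. (x9 OR NOT x10) — NOT x10 is true.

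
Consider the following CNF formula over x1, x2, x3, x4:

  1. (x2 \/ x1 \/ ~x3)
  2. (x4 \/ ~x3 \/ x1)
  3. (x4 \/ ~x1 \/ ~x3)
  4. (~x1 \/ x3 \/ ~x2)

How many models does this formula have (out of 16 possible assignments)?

9

Case analysis on x1 and x3:
  x1=T, x3=T: remaining (x2,x4) ∈ {(F,T); (T,T)} — 2.
  x1=T, x3=F: remaining (x2,x4) ∈ {(F,F); (F,T)} — 2.
  x1=F, x3=T: remaining (x2,x4) ∈ {(T,T)} — 1.
  x1=F, x3=F: remaining (x2,x4) ∈ {(F,F); (F,T); (T,F); (T,T)} — 4.
Total: 2 + 2 + 1 + 4 = 9.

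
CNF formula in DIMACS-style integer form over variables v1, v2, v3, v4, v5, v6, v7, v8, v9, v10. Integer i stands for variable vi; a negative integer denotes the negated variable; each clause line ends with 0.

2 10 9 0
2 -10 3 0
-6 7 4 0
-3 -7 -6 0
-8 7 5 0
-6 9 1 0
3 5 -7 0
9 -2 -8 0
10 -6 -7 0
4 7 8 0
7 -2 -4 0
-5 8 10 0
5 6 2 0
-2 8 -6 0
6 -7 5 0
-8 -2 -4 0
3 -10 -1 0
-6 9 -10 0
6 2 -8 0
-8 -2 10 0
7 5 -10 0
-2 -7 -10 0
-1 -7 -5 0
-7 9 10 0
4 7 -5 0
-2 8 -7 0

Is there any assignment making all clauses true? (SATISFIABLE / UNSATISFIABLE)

SATISFIABLE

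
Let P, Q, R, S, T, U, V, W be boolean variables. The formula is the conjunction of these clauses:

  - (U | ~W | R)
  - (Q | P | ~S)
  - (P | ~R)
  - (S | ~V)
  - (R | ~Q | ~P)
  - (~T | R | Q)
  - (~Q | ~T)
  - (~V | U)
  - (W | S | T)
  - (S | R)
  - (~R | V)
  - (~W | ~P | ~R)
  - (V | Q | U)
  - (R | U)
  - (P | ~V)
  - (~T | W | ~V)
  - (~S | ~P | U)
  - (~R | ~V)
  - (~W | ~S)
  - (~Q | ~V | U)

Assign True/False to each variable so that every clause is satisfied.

Pure literal: U appears only positively; assign U = True.
Set P = False and propagate.
  then R is forced to False.
  then S is forced to True.
  then Q is forced to True.
  then T is forced to False.
  then V is forced to False.
  then W is forced to False.
Every clause has at least one true literal under this assignment.

P=False  Q=True  R=False  S=True  T=False  U=True  V=False  W=False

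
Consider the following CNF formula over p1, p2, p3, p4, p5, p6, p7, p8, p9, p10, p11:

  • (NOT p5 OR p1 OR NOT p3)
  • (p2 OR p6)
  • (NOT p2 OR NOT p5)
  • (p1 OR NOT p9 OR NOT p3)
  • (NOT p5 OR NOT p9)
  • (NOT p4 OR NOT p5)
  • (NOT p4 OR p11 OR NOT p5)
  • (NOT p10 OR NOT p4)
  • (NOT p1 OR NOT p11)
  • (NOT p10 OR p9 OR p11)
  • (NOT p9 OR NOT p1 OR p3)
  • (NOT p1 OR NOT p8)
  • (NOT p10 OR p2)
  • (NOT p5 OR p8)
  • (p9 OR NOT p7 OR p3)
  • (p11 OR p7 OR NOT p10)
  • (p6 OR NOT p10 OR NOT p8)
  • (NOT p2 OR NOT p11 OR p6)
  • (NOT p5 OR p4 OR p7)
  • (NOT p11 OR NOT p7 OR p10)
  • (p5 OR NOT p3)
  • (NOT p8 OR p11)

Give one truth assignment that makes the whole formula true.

Pure literal: p6 appears only positively; assign p6 = True.
Branch on p1: take p1 = False.
For the remaining variables, p2 = True, p3 = False, p4 = False, p5 = False, p7 = True, p8 = False, p9 = True, p10 = True, p11 = True works.
Every clause has at least one true literal under this assignment.

p1 = 0, p2 = 1, p3 = 0, p4 = 0, p5 = 0, p6 = 1, p7 = 1, p8 = 0, p9 = 1, p10 = 1, p11 = 1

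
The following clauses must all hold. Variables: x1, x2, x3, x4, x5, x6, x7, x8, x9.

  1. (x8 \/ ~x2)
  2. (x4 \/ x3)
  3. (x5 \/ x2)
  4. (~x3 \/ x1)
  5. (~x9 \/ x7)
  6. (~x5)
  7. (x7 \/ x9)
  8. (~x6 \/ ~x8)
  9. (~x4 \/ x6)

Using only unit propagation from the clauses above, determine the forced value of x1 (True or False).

(~x5) is a unit clause: x5 = False.
From (x5 \/ x2) and x5 = False: x2 = True.
From (~x2 \/ x8) and x2 = True: x8 = True.
(~x8 \/ ~x6): since x8 = True, the clause reduces to (~x6). x6 = False.
From (x6 \/ ~x4) and x6 = False: x4 = False.
(x3 \/ x4): since x4 = False, the clause reduces to (x3). x3 = True.
(x1 \/ ~x3) with x3 = True leaves only x1, so x1 = True.

True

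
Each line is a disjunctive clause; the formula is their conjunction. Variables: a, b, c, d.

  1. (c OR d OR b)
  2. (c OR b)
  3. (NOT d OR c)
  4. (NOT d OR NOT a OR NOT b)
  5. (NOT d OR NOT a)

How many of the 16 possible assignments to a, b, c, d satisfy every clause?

8

Split on d, then b.
  d=T, b=T: remaining (a,c) ∈ {(F,T)} — 1.
  d=T, b=F: remaining (a,c) ∈ {(F,T)} — 1.
  d=F, b=T: remaining (a,c) ∈ {(F,F); (F,T); (T,F); (T,T)} — 4.
  d=F, b=F: remaining (a,c) ∈ {(F,T); (T,T)} — 2.
Total: 1 + 1 + 4 + 2 = 8.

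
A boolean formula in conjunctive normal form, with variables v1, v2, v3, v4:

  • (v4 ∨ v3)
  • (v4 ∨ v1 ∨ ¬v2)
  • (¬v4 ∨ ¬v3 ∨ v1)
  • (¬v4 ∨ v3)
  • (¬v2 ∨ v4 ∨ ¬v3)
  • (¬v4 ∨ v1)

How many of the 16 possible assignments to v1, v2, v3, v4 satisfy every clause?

The models are:
  v1=0 v2=0 v3=1 v4=0
  v1=1 v2=0 v3=1 v4=0
  v1=1 v2=0 v3=1 v4=1
  v1=1 v2=1 v3=1 v4=1
That's 4 in total.

4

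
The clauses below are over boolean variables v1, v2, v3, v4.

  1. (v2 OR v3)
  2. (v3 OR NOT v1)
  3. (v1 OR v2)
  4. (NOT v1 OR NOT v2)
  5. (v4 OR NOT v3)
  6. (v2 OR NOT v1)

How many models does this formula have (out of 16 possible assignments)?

Satisfying assignments:
  v1=F v2=T v3=F v4=F
  v1=F v2=T v3=F v4=T
  v1=F v2=T v3=T v4=T
Count: 3.

3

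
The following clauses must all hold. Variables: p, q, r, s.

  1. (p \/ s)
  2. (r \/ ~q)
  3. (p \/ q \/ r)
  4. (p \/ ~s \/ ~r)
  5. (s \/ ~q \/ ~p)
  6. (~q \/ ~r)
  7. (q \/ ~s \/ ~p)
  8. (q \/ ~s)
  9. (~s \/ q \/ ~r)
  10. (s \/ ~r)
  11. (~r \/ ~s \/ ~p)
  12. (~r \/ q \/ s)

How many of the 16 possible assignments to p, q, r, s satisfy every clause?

1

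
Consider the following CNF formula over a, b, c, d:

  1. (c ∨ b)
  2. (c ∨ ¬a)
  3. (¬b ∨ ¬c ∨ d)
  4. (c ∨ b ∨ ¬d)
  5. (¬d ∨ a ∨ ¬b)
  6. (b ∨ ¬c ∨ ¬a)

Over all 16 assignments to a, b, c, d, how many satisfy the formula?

4

The models are:
  a=F b=F c=T d=F
  a=F b=F c=T d=T
  a=F b=T c=F d=F
  a=T b=T c=T d=T
Count: 4.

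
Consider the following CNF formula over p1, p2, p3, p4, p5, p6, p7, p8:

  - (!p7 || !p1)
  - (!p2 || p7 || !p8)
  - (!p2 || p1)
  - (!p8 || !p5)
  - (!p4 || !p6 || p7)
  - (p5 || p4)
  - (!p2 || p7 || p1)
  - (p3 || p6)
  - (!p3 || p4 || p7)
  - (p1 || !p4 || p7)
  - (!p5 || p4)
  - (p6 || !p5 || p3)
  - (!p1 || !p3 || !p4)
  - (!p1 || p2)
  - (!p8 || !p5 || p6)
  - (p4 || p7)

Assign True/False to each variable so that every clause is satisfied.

p1=F, p2=F, p3=F, p4=T, p5=F, p6=T, p7=T, p8=T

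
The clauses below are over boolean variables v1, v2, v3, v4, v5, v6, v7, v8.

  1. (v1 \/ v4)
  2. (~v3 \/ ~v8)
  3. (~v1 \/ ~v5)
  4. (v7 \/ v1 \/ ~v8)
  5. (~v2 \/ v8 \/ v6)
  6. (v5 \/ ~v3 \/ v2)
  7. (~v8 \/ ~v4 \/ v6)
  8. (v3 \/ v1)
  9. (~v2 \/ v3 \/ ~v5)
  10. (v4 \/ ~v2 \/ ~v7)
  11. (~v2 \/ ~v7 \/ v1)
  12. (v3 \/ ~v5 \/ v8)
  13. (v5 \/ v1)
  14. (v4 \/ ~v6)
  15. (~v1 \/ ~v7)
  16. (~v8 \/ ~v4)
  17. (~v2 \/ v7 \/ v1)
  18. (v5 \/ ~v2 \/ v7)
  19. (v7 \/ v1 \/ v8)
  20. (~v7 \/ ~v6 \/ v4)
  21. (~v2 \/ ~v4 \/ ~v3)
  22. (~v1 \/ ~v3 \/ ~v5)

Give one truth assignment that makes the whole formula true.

v1=True, v2=False, v3=False, v4=False, v5=False, v6=False, v7=False, v8=True

Check each clause:
  1. (v1 \/ v4) — v1 is true.
  2. (~v3 \/ ~v8) — ~v3 is true.
  3. (~v5 \/ ~v1) — ~v5 is true.
  4. (v1 \/ v7 \/ ~v8) — v1 is true.
  5. (v6 \/ v8 \/ ~v2) — v8 is true.
  6. (v5 \/ v2 \/ ~v3) — ~v3 is true.
  7. (~v8 \/ v6 \/ ~v4) — ~v4 is true.
  8. (v1 \/ v3) — v1 is true.
  9. (~v5 \/ ~v2 \/ v3) — ~v5 is true.
  10. (~v7 \/ v4 \/ ~v2) — ~v7 is true.
  11. (~v2 \/ v1 \/ ~v7) — v1 is true.
  12. (v8 \/ ~v5 \/ v3) — v8 is true.
  13. (v5 \/ v1) — v1 is true.
  14. (~v6 \/ v4) — ~v6 is true.
  15. (~v1 \/ ~v7) — ~v7 is true.
  16. (~v4 \/ ~v8) — ~v4 is true.
  17. (v7 \/ v1 \/ ~v2) — v1 is true.
  18. (v5 \/ v7 \/ ~v2) — ~v2 is true.
  19. (v1 \/ v8 \/ v7) — v8 is true.
  20. (v4 \/ ~v6 \/ ~v7) — ~v7 is true.
  21. (~v3 \/ ~v2 \/ ~v4) — ~v4 is true.
  22. (~v3 \/ ~v5 \/ ~v1) — ~v5 is true.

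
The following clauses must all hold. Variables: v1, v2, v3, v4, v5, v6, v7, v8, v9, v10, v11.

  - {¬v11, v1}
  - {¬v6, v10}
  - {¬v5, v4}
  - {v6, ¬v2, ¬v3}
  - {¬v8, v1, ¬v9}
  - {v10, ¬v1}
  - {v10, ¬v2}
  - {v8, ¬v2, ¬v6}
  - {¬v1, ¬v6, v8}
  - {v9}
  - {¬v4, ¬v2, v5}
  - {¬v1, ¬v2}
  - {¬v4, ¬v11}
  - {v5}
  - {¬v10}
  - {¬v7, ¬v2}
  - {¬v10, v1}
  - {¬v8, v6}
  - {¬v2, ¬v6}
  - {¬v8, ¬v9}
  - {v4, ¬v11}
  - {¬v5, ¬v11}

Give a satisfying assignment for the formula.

v1=False, v2=False, v3=False, v4=True, v5=True, v6=False, v7=False, v8=False, v9=True, v10=False, v11=False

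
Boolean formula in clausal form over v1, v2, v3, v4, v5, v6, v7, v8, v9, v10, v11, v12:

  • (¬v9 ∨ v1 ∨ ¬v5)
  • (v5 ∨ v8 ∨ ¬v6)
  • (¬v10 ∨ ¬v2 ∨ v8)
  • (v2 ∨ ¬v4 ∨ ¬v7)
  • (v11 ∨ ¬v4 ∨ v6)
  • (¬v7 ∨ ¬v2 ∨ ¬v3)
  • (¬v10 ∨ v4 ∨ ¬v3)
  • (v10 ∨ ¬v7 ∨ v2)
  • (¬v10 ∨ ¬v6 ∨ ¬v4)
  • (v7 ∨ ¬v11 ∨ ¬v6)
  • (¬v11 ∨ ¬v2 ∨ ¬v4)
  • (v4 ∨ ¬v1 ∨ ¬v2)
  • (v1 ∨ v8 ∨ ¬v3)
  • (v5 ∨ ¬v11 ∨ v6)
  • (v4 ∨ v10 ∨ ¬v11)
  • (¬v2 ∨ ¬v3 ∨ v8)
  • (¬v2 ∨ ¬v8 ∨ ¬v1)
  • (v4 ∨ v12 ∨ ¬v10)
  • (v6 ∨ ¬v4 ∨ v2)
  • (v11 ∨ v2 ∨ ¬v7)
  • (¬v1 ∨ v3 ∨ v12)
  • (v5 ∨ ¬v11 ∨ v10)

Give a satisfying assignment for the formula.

v9 occurs only negated in the remaining clauses — set v9 = False.
Set v1 = False and propagate.
Branch on v2: take v2 = True.
Branch on v3: take v3 = True.
  then v7 is forced to False.
  then v8 is forced to True.
For the remaining variables, v4 = True, v5 = True, v6 = True, v10 = False, v11 = False, v12 = False works.
Every clause has at least one true literal under this assignment.
Check each clause:
  1. (¬v9 ∨ ¬v5 ∨ v1) — ¬v9 is true.
  2. (v8 ∨ ¬v6 ∨ v5) — v8 is true.
  3. (v8 ∨ ¬v2 ∨ ¬v10) — v8 is true.
  4. (v2 ∨ ¬v7 ∨ ¬v4) — ¬v7 is true.
  5. (¬v4 ∨ v6 ∨ v11) — v6 is true.
  6. (¬v3 ∨ ¬v7 ∨ ¬v2) — ¬v7 is true.
  7. (¬v10 ∨ ¬v3 ∨ v4) — v4 is true.
  8. (v10 ∨ v2 ∨ ¬v7) — ¬v7 is true.
  9. (¬v10 ∨ ¬v4 ∨ ¬v6) — ¬v10 is true.
  10. (v7 ∨ ¬v6 ∨ ¬v11) — ¬v11 is true.
  11. (¬v11 ∨ ¬v2 ∨ ¬v4) — ¬v11 is true.
  12. (¬v2 ∨ v4 ∨ ¬v1) — v4 is true.
  13. (v8 ∨ v1 ∨ ¬v3) — v8 is true.
  14. (¬v11 ∨ v5 ∨ v6) — ¬v11 is true.
  15. (v10 ∨ v4 ∨ ¬v11) — v4 is true.
  16. (¬v2 ∨ v8 ∨ ¬v3) — v8 is true.
  17. (¬v8 ∨ ¬v2 ∨ ¬v1) — ¬v1 is true.
  18. (¬v10 ∨ v12 ∨ v4) — v4 is true.
  19. (v6 ∨ v2 ∨ ¬v4) — v2 is true.
  20. (v11 ∨ v2 ∨ ¬v7) — ¬v7 is true.
  21. (v12 ∨ ¬v1 ∨ v3) — v3 is true.
  22. (¬v11 ∨ v5 ∨ v10) — ¬v11 is true.

v1=False, v2=True, v3=True, v4=True, v5=True, v6=True, v7=False, v8=True, v9=False, v10=False, v11=False, v12=False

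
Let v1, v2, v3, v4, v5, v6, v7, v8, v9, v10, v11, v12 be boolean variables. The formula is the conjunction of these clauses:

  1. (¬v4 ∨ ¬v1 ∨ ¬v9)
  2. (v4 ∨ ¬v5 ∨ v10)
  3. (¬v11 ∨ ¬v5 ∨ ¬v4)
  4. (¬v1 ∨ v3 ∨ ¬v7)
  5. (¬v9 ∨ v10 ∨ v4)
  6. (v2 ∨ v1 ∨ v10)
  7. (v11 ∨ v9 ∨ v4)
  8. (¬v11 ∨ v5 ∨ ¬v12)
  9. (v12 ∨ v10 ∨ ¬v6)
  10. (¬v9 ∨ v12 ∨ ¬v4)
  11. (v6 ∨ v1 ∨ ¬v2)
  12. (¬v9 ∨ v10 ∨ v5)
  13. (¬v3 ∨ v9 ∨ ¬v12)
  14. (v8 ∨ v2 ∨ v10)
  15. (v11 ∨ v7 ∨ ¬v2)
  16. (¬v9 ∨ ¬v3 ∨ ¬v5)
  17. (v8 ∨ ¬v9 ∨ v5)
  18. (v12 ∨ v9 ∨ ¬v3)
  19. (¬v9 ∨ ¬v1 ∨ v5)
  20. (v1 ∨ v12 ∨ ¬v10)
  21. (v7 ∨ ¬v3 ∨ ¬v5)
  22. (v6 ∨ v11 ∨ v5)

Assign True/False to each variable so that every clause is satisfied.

Try v1 = True.
Set v2 = False and propagate.
The remaining clauses are satisfied by v3 = False, v4 = False, v5 = True, v6 = False, v7 = False, v8 = False, v9 = False, v10 = True, v11 = True, v12 = False.
Every clause has at least one true literal under this assignment.

v1=1, v2=0, v3=0, v4=0, v5=1, v6=0, v7=0, v8=0, v9=0, v10=1, v11=1, v12=0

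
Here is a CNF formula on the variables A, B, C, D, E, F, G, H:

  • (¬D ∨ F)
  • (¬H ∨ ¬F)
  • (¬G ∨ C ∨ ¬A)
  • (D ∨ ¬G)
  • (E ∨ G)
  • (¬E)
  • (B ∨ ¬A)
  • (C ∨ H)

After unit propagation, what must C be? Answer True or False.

(¬E) stands alone — E = False.
From (G ∨ E) and E = False: G = True.
(D ∨ ¬G): since G = True, the clause reduces to (D). D = True.
From (¬D ∨ F) and D = True: F = True.
From (¬F ∨ ¬H) and F = True: H = False.
(H ∨ C): since H = False, the clause reduces to (C). C = True.

True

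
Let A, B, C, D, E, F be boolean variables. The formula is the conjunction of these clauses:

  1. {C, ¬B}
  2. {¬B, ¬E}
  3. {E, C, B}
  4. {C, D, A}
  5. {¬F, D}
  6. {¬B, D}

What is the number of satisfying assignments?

Split on B, then C.
  B=T, C=T: remaining (A,D,E,F) ∈ {(F,T,F,F); (F,T,F,T); (T,T,F,F); (T,T,F,T)} — 4.
  B=T, C=F: a clause becomes empty — 0.
  B=F, C=T: A, E free; 3 ways for (D,F) × 2^2 = 12.
  B=F, C=F: 5 of the 16 assignments to (A,D,E,F) work.
Total: 4 + 0 + 12 + 5 = 21.

21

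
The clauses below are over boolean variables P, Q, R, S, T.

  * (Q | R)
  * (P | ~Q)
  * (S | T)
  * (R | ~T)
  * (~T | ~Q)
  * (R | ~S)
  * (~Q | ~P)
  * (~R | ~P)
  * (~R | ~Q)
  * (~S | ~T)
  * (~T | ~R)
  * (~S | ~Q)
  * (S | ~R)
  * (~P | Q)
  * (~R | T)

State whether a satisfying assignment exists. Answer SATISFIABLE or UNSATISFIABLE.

UNSATISFIABLE

R = True:
  propagation gives P=False, Q=False, T=False; an empty clause results — contradiction.
R = False:
  propagation gives Q=True, P=True; an empty clause results — contradiction.
Every branch closes, so no satisfying assignment exists.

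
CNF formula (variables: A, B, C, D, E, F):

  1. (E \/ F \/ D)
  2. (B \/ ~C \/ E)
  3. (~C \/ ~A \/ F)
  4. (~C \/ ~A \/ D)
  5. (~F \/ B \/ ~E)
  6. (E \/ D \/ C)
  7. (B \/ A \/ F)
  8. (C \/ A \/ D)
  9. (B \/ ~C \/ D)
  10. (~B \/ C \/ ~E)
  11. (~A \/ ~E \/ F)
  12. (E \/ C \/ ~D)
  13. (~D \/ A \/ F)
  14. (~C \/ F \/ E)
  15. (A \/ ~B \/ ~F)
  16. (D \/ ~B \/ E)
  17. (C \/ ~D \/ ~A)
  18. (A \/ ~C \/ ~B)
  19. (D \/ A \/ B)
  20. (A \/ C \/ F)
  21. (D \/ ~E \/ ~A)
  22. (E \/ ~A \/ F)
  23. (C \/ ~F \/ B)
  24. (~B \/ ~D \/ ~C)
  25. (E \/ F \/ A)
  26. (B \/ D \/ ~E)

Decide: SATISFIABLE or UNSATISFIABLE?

UNSATISFIABLE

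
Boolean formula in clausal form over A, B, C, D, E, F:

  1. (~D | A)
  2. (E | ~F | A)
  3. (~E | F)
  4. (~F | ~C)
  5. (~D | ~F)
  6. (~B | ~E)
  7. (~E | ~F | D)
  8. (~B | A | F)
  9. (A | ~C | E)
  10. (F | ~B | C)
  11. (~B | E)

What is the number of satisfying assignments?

Satisfying assignments:
  A=F B=F C=F D=F E=F F=F
  A=T B=F C=F D=F E=F F=F
  A=T B=F C=F D=F E=F F=T
  A=T B=F C=F D=T E=F F=F
  A=T B=F C=T D=F E=F F=F
  A=T B=F C=T D=T E=F F=F
That's 6 in total.

6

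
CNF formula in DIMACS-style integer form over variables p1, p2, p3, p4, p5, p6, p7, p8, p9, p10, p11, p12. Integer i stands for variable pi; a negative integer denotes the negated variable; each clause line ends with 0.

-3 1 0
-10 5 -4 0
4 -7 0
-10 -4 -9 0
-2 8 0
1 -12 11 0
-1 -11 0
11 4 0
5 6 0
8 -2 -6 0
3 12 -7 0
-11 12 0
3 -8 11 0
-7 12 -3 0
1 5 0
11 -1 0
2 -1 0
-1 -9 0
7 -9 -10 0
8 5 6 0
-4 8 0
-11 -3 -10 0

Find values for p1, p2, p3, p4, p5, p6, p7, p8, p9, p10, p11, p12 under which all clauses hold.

p1=F, p2=F, p3=F, p4=T, p5=T, p6=T, p7=F, p8=T, p9=F, p10=F, p11=T, p12=T

p5 occurs only positively in the remaining clauses — set p5 = True.
p9 occurs only negated in the remaining clauses — set p9 = False.
Set p1 = False and propagate.
  then p3 is forced to False.
Try p2 = False.
Try p4 = True.
  then p8 is forced to True.
  then p11 is forced to True.
  then p12 is forced to True.
p6, p7, p10 are now unconstrained; take p6 = True, p7 = False, p10 = False.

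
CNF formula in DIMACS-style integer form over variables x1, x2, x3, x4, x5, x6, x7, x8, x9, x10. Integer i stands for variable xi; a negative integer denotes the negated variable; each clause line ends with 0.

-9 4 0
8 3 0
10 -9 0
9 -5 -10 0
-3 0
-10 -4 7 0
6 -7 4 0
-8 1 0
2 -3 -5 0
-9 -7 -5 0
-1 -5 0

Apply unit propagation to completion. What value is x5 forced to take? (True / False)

(!x3) stands alone — x3 = False.
In (x3 || x8), x3 is now false; x8 must hold, so x8 = True.
In (!x8 || x1), !x8 is now false; x1 must hold, so x1 = True.
(!x5 || !x1): since x1 = True, the clause reduces to (!x5). x5 = False.

False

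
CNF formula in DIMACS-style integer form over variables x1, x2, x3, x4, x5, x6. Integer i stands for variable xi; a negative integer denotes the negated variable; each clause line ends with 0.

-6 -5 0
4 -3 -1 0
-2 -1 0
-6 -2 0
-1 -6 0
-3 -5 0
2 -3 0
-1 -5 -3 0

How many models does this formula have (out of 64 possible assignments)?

16

Split on x1, then x3.
  x1=1, x3=1: a clause becomes empty — 0.
  x1=1, x3=0: remaining (x2,x4,x5,x6) ∈ {(0,0,0,0); (0,0,1,0); (0,1,0,0); (0,1,1,0)} — 4.
  x1=0, x3=1: remaining (x2,x4,x5,x6) ∈ {(1,0,0,0); (1,1,0,0)} — 2.
  x1=0, x3=0: x4 free; 5 ways for (x2,x5,x6) × 2^1 = 10.
Total: 0 + 4 + 2 + 10 = 16.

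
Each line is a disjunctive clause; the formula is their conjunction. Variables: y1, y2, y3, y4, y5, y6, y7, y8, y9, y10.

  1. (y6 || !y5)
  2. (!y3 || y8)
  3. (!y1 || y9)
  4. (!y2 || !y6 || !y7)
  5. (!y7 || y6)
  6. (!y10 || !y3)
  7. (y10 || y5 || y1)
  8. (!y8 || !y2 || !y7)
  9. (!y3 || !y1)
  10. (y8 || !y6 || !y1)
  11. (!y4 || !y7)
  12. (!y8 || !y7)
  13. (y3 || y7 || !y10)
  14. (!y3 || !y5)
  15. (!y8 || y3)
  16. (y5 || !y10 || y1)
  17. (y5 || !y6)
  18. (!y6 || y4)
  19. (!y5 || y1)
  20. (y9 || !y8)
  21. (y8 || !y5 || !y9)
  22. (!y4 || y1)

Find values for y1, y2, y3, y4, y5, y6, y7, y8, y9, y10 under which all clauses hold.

y1 = True  y2 = True  y3 = False  y4 = False  y5 = False  y6 = False  y7 = False  y8 = False  y9 = True  y10 = False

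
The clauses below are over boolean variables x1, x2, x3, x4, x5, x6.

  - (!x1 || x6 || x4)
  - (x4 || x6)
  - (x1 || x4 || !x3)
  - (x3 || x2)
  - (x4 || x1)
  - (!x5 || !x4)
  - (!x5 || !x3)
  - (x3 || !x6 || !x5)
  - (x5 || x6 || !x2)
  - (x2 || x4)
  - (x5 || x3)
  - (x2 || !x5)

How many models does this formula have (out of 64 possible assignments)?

7

Satisfying assignments:
  x1=0 x2=0 x3=1 x4=1 x5=0 x6=0
  x1=0 x2=0 x3=1 x4=1 x5=0 x6=1
  x1=0 x2=1 x3=1 x4=1 x5=0 x6=1
  x1=1 x2=0 x3=1 x4=1 x5=0 x6=0
  x1=1 x2=0 x3=1 x4=1 x5=0 x6=1
  x1=1 x2=1 x3=1 x4=0 x5=0 x6=1
  x1=1 x2=1 x3=1 x4=1 x5=0 x6=1
That's 7 in total.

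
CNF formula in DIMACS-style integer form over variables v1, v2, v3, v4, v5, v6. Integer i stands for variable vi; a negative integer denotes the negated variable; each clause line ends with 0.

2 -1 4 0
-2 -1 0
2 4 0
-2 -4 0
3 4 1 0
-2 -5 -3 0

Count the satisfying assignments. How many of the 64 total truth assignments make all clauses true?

18

Case analysis on v2 and v4:
  v2=T, v4=T: a clause becomes empty — 0.
  v2=T, v4=F: remaining (v1,v3,v5,v6) ∈ {(F,T,F,F); (F,T,F,T)} — 2.
  v2=F, v4=T: v1, v3, v5, v6 free → 2^4 = 16.
  v2=F, v4=F: a clause becomes empty — 0.
Total: 0 + 2 + 16 + 0 = 18.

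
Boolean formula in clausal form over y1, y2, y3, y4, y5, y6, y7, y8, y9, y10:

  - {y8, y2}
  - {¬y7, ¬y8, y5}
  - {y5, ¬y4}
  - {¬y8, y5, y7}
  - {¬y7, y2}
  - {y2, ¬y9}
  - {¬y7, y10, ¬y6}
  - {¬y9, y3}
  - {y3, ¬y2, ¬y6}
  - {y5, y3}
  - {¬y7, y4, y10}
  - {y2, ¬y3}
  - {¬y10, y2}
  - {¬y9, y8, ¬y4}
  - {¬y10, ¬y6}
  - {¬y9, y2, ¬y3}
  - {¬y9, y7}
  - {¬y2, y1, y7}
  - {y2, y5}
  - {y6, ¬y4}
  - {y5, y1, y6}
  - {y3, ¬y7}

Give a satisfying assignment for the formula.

y1=True  y2=True  y3=False  y4=False  y5=True  y6=False  y7=False  y8=True  y9=False  y10=True

y1 occurs only positively in the remaining clauses — set y1 = True.
Pure literal: y5 appears only positively; assign y5 = True.
Set y2 = True and propagate.
Branch on y3: take y3 = False.
  then y9 is forced to False.
  then y6 is forced to False.
  then y4 is forced to False.
  then y7 is forced to False.
y8, y10 are now unconstrained; take y8 = True, y10 = True.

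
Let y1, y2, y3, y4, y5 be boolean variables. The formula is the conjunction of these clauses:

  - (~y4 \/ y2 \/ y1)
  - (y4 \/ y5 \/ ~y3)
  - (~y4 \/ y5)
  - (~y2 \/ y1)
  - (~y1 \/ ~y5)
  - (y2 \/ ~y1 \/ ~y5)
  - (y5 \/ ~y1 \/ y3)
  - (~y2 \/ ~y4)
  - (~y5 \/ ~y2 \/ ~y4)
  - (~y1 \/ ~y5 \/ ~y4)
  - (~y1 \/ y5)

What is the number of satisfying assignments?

3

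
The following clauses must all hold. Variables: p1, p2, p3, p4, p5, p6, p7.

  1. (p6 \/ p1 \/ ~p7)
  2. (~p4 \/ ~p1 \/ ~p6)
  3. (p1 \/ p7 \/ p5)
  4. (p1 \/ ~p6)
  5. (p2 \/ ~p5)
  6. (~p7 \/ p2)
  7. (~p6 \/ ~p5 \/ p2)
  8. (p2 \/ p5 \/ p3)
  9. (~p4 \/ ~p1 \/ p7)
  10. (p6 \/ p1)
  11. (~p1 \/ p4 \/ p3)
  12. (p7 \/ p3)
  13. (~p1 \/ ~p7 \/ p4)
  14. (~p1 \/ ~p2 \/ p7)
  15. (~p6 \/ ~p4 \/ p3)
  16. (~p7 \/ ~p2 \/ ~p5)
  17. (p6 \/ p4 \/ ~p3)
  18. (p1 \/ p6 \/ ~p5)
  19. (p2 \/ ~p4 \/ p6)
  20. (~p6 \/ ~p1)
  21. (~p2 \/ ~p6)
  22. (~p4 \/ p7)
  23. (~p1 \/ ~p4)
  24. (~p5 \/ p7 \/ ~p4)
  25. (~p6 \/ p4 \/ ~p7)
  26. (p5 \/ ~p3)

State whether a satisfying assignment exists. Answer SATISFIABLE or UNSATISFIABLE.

UNSATISFIABLE

p1 = True:
  propagation gives p6=False, p4=False, p3=True; an empty clause results — contradiction.
p1 = False:
  propagation gives p6=False; an empty clause results — contradiction.
Every branch closes, so no satisfying assignment exists.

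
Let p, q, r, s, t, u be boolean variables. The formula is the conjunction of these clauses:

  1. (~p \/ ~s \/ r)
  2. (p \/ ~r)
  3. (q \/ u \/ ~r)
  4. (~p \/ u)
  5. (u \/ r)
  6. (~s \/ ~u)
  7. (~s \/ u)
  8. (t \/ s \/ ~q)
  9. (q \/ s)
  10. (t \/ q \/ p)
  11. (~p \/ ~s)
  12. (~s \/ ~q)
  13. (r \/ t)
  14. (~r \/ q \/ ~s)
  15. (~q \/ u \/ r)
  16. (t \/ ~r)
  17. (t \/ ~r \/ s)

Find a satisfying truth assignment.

p = T, q = T, r = F, s = F, t = T, u = T

t occurs only positively in the remaining clauses — set t = True.
Set p = True and propagate.
  then u is forced to True.
  then s is forced to False.
  then q is forced to True.
r is now unconstrained; take r = False.
Every clause has at least one true literal under this assignment.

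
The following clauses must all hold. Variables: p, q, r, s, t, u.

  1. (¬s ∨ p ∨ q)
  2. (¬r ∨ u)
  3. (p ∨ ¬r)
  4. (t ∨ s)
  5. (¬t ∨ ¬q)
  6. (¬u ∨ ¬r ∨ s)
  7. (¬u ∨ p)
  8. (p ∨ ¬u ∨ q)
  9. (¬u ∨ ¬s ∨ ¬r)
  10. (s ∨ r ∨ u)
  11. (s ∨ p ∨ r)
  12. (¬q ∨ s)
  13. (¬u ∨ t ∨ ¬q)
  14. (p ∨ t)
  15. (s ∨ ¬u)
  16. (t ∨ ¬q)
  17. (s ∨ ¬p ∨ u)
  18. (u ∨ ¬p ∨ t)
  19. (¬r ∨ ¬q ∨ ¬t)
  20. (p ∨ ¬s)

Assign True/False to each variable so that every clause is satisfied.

p = True, q = False, r = False, s = True, t = False, u = True

Set p = True and propagate.
For the remaining variables, q = False, r = False, s = True, t = False, u = True works.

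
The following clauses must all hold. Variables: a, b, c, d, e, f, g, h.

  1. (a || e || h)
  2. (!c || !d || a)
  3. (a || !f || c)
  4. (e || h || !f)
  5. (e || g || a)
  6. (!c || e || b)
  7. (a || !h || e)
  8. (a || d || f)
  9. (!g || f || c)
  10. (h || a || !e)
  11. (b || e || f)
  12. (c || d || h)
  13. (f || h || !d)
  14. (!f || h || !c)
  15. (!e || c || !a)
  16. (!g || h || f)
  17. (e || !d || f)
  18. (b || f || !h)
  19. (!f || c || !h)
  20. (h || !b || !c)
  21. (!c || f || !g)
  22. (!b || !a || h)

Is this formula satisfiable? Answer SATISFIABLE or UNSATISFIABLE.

SATISFIABLE

Branch on a: take a = True.
For the remaining variables, b = True, c = True, d = True, e = True, f = False, g = False, h = True works.
So a=T, b=T, c=T, d=T, e=T, f=F, g=F, h=T is a satisfying assignment.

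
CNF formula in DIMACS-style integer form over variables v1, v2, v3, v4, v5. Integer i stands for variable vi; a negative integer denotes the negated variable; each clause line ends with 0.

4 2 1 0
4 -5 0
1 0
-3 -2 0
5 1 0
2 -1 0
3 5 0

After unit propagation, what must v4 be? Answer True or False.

Unit clause (v1) sets v1 = True.
(v2 \/ ~v1) with v1 = True leaves only v2, so v2 = True.
In (~v2 \/ ~v3), ~v2 is now false; ~v3 must hold, so v3 = False.
(v3 \/ v5): since v3 = False, the clause reduces to (v5). v5 = True.
In (~v5 \/ v4), ~v5 is now false; v4 must hold, so v4 = True.

True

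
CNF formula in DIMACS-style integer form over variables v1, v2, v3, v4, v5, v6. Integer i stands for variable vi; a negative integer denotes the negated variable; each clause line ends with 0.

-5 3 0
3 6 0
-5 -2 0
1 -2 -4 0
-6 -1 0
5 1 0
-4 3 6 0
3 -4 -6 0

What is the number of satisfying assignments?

Case analysis on v3 and v6:
  v3=1, v6=1: remaining (v1,v2,v4,v5) ∈ {(0,0,0,1); (0,0,1,1)} — 2.
  v3=1, v6=0: v4 free; 4 ways for (v1,v2,v5) × 2^1 = 8.
  v3=0, v6=1: a clause becomes empty — 0.
  v3=0, v6=0: a clause becomes empty — 0.
Total: 2 + 8 + 0 + 0 = 10.

10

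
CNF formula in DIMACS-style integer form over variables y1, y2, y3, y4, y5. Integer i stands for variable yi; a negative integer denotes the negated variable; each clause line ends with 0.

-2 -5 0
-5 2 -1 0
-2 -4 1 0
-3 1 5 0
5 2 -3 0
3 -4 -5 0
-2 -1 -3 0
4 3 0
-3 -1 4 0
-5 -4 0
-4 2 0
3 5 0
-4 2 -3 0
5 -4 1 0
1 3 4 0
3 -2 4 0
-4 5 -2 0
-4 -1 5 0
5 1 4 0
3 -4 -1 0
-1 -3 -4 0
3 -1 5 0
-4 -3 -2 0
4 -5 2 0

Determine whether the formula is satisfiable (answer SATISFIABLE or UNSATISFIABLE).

y4 = True:
  propagation gives y5=False, y2=True; an empty clause results — contradiction.
y4 = False:
  propagation gives y3=True, y1=False, y5=True, y2=False; an empty clause results — contradiction.
Every branch closes, so no satisfying assignment exists.

UNSATISFIABLE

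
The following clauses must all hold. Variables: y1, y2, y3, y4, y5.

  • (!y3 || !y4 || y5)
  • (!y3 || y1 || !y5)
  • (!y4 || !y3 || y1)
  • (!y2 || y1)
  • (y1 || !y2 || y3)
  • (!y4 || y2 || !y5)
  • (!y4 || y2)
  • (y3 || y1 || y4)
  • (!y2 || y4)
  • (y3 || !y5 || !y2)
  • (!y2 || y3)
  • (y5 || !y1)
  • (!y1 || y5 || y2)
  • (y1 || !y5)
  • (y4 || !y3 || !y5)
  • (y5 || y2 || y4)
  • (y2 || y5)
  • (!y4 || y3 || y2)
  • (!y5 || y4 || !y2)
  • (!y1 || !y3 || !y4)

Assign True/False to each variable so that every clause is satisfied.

y1=T, y2=F, y3=F, y4=F, y5=T

Try y1 = True.
  then y5 is forced to True.
Branch on y2: take y2 = False.
  then y4 is forced to False.
  then y3 is forced to False.
Every clause has at least one true literal under this assignment.
Check each clause:
  1. (!y4 || y5 || !y3) — y5 is true.
  2. (y1 || !y3 || !y5) — y1 is true.
  3. (y1 || !y3 || !y4) — y1 is true.
  4. (!y2 || y1) — y1 is true.
  5. (!y2 || y3 || y1) — y1 is true.
  6. (y2 || !y4 || !y5) — !y4 is true.
  7. (!y4 || y2) — !y4 is true.
  8. (y1 || y4 || y3) — y1 is true.
  9. (!y2 || y4) — !y2 is true.
  10. (!y5 || y3 || !y2) — !y2 is true.
  11. (!y2 || y3) — !y2 is true.
  12. (!y1 || y5) — y5 is true.
  13. (!y1 || y2 || y5) — y5 is true.
  14. (!y5 || y1) — y1 is true.
  15. (!y5 || y4 || !y3) — !y3 is true.
  16. (y2 || y5 || y4) — y5 is true.
  17. (y5 || y2) — y5 is true.
  18. (!y4 || y3 || y2) — !y4 is true.
  19. (!y2 || !y5 || y4) — !y2 is true.
  20. (!y3 || !y4 || !y1) — !y4 is true.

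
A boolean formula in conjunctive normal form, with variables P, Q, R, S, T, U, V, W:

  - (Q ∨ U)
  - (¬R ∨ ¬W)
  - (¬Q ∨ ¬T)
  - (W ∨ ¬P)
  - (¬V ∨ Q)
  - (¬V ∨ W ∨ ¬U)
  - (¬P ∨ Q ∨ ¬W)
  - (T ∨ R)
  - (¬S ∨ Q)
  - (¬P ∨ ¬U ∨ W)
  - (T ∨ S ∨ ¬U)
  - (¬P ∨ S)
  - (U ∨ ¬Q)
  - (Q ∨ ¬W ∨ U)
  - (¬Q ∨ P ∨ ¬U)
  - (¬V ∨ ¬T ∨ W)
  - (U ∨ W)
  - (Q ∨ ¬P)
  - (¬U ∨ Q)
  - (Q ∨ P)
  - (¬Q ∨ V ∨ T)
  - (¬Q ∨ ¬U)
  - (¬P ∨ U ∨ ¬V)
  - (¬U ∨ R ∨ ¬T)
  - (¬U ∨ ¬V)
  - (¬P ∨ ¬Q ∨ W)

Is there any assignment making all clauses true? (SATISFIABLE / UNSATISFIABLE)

UNSATISFIABLE

Q = True:
  propagation gives T=False, R=True, W=False, P=False; an empty clause results — contradiction.
Q = False:
  propagation gives U=True; an empty clause results — contradiction.
Every branch closes, so no satisfying assignment exists.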